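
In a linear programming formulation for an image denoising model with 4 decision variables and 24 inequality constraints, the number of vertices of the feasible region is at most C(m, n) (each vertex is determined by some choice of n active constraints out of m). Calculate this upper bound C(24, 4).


Each vertex corresponds to some choice of n active constraints out of m, so the number of vertices is at most C(m, n) = m! / (n!(m-n)!).
m = 24, n = 4
Numerator: 24 * 23 * 22 * 21
Denominator: 4! = 24
C(24, 4) = 10626


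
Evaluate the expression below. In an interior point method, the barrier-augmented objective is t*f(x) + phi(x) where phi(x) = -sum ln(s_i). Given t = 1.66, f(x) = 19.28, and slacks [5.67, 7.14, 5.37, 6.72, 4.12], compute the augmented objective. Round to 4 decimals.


Step 1: Compute log-barrier.
ln values: [1.7352, 1.9657, 1.6808, 1.9051, 1.4159]
phi = -(1.7352 + 1.9657 + 1.6808 + 1.9051 + 1.4159) = -8.7027
Step 2: Compute augmented objective.
t*f(x) = 1.66*19.28 = 32.0048
Total = 32.0048 - 8.7027 = 23.3021


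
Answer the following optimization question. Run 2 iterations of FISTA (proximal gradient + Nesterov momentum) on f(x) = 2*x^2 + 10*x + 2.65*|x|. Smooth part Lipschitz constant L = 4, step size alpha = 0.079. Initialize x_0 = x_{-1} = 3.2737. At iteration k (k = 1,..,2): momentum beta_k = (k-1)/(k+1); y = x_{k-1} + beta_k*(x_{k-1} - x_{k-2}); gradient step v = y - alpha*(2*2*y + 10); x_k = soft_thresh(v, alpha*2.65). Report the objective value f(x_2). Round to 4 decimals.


FISTA on f(x) = 2*x^2 + 10*x + 2.65*|x|
L = 4, alpha = 0.079
Iteration 1: beta = 0.0, y = 3.2737 + 0.0*(3.2737 - 3.2737) = 3.2737
  grad(y) = 23.0948, v = y - alpha*grad = 1.4492
  prox(v) = soft_thresh(1.4492, 0.2094) = 1.2399
Iteration 2: beta = 0.3333, y = 1.2399 + 0.3333*(1.2399 - 3.2737) = 0.5619
  grad(y) = 12.2477, v = y - alpha*grad = -0.4057
  prox(v) = soft_thresh(-0.4057, 0.2094) = -0.1963
f(x_2) = 2*(-0.1963)^2 + 10*(-0.1963) + 2.65*|-0.1963| = -1.3657


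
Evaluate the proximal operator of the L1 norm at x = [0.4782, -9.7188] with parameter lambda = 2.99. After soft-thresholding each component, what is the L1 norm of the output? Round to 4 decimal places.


Soft-thresholding with lambda = 2.99:
prox(0.4782) = sign(0.4782)*max(|0.4782| - 2.99, 0) = 0.0
prox(-9.7188) = sign(-9.7188)*max(|-9.7188| - 2.99, 0) = -6.7288
prox(x) = [0.0, -6.7288]
||prox(x)||_1 = 0.0 + 6.7288 = 6.7288


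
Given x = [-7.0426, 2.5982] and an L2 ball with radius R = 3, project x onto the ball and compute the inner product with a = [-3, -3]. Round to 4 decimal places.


Step 1: Compute ||x|| (intermediates to 6 decimals).
||x|| = sqrt((-7.0426)^2 + 2.5982^2) = 7.506588
Step 2: Project.
Since ||x|| > R, scale = R/||x|| = 3/7.506588 = 0.399649, proj(x) = scale * x
proj(x) = [-2.814568, 1.038368]
Step 3: Dot product.
a^T * proj(x) = -3*(-2.814568) - 3*1.038368 = 5.3286


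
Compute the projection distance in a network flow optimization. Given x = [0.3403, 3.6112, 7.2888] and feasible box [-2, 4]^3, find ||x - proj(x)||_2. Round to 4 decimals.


Project each component onto [-2, 4].
clip(0.3403) = 0.3403, clip(3.6112) = 3.6112, clip(7.2888) = 4.0
Projection = [0.3403, 3.6112, 4.0]
Squared diffs: [0.0, 0.0, 10.8162]
Distance = sqrt(10.8162) = 3.2888


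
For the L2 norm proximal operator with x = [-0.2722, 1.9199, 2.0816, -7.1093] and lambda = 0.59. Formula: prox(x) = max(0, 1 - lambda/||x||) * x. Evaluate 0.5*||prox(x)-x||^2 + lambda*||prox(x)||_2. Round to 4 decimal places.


Step 1: Compute ||x||.
||x|| = 7.6574
Step 2: Compute scaling factor.
scale = max(0, 1 - 0.59/7.6574) = 0.923
Step 3: prox(x) = [-0.2512, 1.772, 1.9212, -6.5615]
||prox(x)|| = 7.0674
Step 4: Proximal objective.
0.5*||prox-x||^2 = 0.1741
lambda*||prox|| = 4.1698
Total = 4.3438


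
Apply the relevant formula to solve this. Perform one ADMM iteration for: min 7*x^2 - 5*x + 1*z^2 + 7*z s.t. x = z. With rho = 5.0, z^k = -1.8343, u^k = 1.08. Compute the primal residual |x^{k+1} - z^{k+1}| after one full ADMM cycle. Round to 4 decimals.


ADMM iteration with rho = 5.0, z^k = -1.8343, u^k = 1.08
Step 1: x-update.
Minimize 7*x^2 - 5*x + (5.0/2)*(x + 1.8343 + 1.08)^2
FOC: (2*7 + 5.0)*x = 5 + 5.0*(-1.8343 - 1.08)
x^{k+1} = -0.5038
Step 2: z-update.
Minimize 1*z^2 + 7*z + (5.0/2)*(-0.5038 - z + 1.08)^2
FOC: (2*1 + 5.0)*z = -7 + 5.0*(-0.5038 + 1.08)
z^{k+1} = -0.5884
Step 3: u-update.
u^{k+1} = 1.08 - 0.5038 + 0.5884 = 1.1646
Step 4: Primal residual = |-0.5038 + 0.5884| = 0.0846


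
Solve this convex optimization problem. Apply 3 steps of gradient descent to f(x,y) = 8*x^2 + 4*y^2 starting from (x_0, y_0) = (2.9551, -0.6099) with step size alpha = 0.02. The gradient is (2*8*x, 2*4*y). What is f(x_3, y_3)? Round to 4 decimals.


Gradient descent on f(x,y) = 8*x^2 + 4*y^2.
Starting point: (2.9551, -0.6099), alpha = 0.02
Step 1: grad_x = 2*8*2.9551 = 47.2816, grad_y = 2*4*-0.6099 = -4.8792
  x_1 = 2.9551 - 0.02*47.2816 = 2.0095
  y_1 = -0.6099 - 0.02*-4.8792 = -0.5123
Step 2: grad_x = 2*8*2.0095 = 32.1515, grad_y = 2*4*-0.5123 = -4.0985
  x_2 = 2.0095 - 0.02*32.1515 = 1.3664
  y_2 = -0.5123 - 0.02*-4.0985 = -0.4303
Step 3: grad_x = 2*8*1.3664 = 21.863, grad_y = 2*4*-0.4303 = -3.4428
  x_3 = 1.3664 - 0.02*21.863 = 0.9292
  y_3 = -0.4303 - 0.02*-3.4428 = -0.3615
f(0.9292, -0.3615) = 8*0.9292^2 + 4*(-0.3615)^2 = 7.4297


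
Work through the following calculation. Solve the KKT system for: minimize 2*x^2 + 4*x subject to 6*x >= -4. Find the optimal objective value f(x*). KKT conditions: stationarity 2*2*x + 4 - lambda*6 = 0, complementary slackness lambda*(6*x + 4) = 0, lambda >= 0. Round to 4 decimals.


Step 1: Try lambda = 0 (constraint inactive).
x_unc = -4/(2*2) = -1.0
Check: 6*-1.0 = -6.0 < -4 -- violated!
Step 2: Constraint must be active: 6*x = -4
x* = -4/6 = -2/3 = -0.6667 (rounded; the exact value -2/3 is used below)
lambda = (2*2*(-2/3) + 4)/6 = 0.2222
Step 3: Compute optimal value.
f(x*) = 2*(-2/3)^2 + 4*(-2/3) = -1.7778


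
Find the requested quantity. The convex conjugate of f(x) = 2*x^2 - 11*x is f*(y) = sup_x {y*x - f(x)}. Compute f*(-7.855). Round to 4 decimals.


f*(y) = sup_x {y*x - a*x^2 - b*x} = sup_x {(y-b)*x - a*x^2}
FOC: (y - b) - 2a*x = 0 => x* = (y - b)/(2a)
x* = (-7.855 + 11)/(2*2) = 0.7863
f*(-7.855) = (y-b)^2/(4a) = (-7.855 + 11)^2/(4*2)
= 9.891/8 = 1.2364


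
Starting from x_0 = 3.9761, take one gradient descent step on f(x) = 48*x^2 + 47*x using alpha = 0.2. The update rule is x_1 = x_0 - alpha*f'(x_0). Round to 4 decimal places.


We compute the gradient at x_0 and apply the update.
f'(x) = 96*x + 47
f'(3.9761) = 96*3.9761 + 47 = 428.7056
x_1 = 3.9761 - 0.2*428.7056 = -81.765


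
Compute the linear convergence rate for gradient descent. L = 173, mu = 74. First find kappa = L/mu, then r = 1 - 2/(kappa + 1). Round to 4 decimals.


Step 1: Compute the condition number.
kappa = L/mu = 173/74 = 2.3378
Step 2: Compute the convergence rate.
r = 1 - 2/(kappa + 1) = 1 - 2*mu/(L + mu) = (L - mu)/(L + mu) = 99/247 = 0.4008


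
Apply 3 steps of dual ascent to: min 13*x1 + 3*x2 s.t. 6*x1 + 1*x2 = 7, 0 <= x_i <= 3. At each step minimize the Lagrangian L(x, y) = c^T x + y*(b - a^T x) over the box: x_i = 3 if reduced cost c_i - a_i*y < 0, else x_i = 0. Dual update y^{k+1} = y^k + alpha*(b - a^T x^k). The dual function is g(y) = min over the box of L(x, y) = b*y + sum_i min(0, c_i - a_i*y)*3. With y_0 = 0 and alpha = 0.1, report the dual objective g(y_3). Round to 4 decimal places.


Dual ascent for LP: min 13*x1 + 3*x2, 6*x1 + 1*x2 = 7, 0 <= x_i <= 3
Step 1: y^k = 0.0, reduced costs: (13.0, 3.0)
  x^k = (0.0, 0.0), subgradient = b - a^T x = 7.0
  y^{k+1} = 0.0 + 0.1*7.0 = 0.7
Step 2: y^k = 0.7, reduced costs: (8.8, 2.3)
  x^k = (0.0, 0.0), subgradient = b - a^T x = 7.0
  y^{k+1} = 0.7 + 0.1*7.0 = 1.4
Step 3: y^k = 1.4, reduced costs: (4.6, 1.6)
  x^k = (0.0, 0.0), subgradient = b - a^T x = 7.0
  y^{k+1} = 1.4 + 0.1*7.0 = 2.1
Dual objective at y_3 = 2.1: reduced costs (0.4, 0.9), box minimizer x = (0.0, 0.0)
g(y_3) = b*y + (c1 - a1*y)*x1 + (c2 - a2*y)*x2 = 7*2.1 + 0.4*0.0 + 0.9*0.0 = 14.7 + 0.0 + 0.0 = 14.7


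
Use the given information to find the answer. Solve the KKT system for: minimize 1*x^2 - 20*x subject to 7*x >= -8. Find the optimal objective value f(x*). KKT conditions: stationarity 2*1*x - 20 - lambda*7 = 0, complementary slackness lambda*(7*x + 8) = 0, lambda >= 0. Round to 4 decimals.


Step 1: Try lambda = 0 (constraint inactive).
Stationarity: 2*1*x - 20 = 0
x* = 20/(2*1) = 10.0
Check constraint: 7*10.0 = 70.0 >= -8 -- satisfied.
Step 2: Compute optimal value.
f(x*) = 1*10.0^2 - 20*10.0 = -100.0


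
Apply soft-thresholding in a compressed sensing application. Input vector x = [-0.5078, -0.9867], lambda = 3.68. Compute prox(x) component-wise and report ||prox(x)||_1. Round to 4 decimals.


Soft-thresholding with lambda = 3.68:
prox(-0.5078) = sign(-0.5078)*max(|-0.5078| - 3.68, 0) = 0.0
prox(-0.9867) = sign(-0.9867)*max(|-0.9867| - 3.68, 0) = 0.0
prox(x) = [0.0, 0.0]
||prox(x)||_1 = 0.0 + 0.0 = 0.0


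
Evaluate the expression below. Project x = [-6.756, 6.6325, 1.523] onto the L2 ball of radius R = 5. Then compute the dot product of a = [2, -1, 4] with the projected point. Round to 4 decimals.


Step 1: Compute ||x|| (intermediates to 6 decimals).
||x|| = sqrt((-6.756)^2 + 6.6325^2 + 1.523^2) = 9.589219
Step 2: Project.
Since ||x|| > R, scale = R/||x|| = 5/9.589219 = 0.521419, proj(x) = scale * x
proj(x) = [-3.522707, 3.458312, 0.794121]
Step 3: Dot product.
a^T * proj(x) = 2*(-3.522707) - 1*3.458312 + 4*0.794121 = -7.3272


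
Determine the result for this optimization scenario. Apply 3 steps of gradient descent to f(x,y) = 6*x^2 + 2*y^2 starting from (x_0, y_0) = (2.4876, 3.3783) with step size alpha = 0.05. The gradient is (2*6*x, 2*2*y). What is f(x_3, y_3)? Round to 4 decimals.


Gradient descent on f(x,y) = 6*x^2 + 2*y^2.
Starting point: (2.4876, 3.3783), alpha = 0.05
Step 1: grad_x = 2*6*2.4876 = 29.8512, grad_y = 2*2*3.3783 = 13.5132
  x_1 = 2.4876 - 0.05*29.8512 = 0.995
  y_1 = 3.3783 - 0.05*13.5132 = 2.7026
Step 2: grad_x = 2*6*0.995 = 11.9405, grad_y = 2*2*2.7026 = 10.8106
  x_2 = 0.995 - 0.05*11.9405 = 0.398
  y_2 = 2.7026 - 0.05*10.8106 = 2.1621
Step 3: grad_x = 2*6*0.398 = 4.7762, grad_y = 2*2*2.1621 = 8.6484
  x_3 = 0.398 - 0.05*4.7762 = 0.1592
  y_3 = 2.1621 - 0.05*8.6484 = 1.7297
f(0.1592, 1.7297) = 6*0.1592^2 + 2*1.7297^2 = 6.1357


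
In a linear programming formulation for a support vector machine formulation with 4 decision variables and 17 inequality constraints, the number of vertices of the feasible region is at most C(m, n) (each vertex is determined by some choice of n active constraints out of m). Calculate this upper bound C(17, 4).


Each vertex corresponds to some choice of n active constraints out of m, so the number of vertices is at most C(m, n) = m! / (n!(m-n)!).
m = 17, n = 4
Numerator: 17 * 16 * 15 * 14
Denominator: 4! = 24
C(17, 4) = 2380


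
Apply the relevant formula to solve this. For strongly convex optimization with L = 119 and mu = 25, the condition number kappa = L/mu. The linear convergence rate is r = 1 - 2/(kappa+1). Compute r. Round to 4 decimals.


Step 1: Compute the condition number.
kappa = L/mu = 119/25 = 4.76
Step 2: Compute the convergence rate.
r = 1 - 2/(kappa + 1) = 1 - 2*mu/(L + mu) = (L - mu)/(L + mu) = 94/144 = 0.6528


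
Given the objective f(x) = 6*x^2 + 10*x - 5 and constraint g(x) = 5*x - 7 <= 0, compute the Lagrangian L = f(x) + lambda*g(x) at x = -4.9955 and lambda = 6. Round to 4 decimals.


Step 1: Evaluate f(x).
f(-4.9955) = 6*(-4.9955)^2 + 10*(-4.9955) - 5 = 94.7751
Step 2: Evaluate g(x).
g(-4.9955) = 5*-4.9955 - 7 = -31.9775
Step 3: Compute Lagrangian.
L = 94.7751 + 6*-31.9775 = -97.0899


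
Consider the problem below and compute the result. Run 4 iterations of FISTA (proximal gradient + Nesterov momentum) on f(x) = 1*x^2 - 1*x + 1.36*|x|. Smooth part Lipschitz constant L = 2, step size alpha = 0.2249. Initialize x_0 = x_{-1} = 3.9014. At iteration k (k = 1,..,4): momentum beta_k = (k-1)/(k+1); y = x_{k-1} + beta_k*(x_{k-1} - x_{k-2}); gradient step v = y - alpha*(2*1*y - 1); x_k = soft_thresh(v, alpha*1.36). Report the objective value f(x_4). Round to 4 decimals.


FISTA on f(x) = 1*x^2 - 1*x + 1.36*|x|
L = 2, alpha = 0.2249
Iteration 1: beta = 0.0, y = 3.9014 + 0.0*(3.9014 - 3.9014) = 3.9014
  grad(y) = 6.8028, v = y - alpha*grad = 2.3715
  prox(v) = soft_thresh(2.3715, 0.3059) = 2.0656
Iteration 2: beta = 0.3333, y = 2.0656 + 0.3333*(2.0656 - 3.9014) = 1.4536
  grad(y) = 1.9073, v = y - alpha*grad = 1.0247
  prox(v) = soft_thresh(1.0247, 0.3059) = 0.7188
Iteration 3: beta = 0.5, y = 0.7188 + 0.5*(0.7188 - 2.0656) = 0.0455
  grad(y) = -0.9091, v = y - alpha*grad = 0.2499
  prox(v) = soft_thresh(0.2499, 0.3059) = 0.0
Iteration 4: beta = 0.6, y = 0.0 + 0.6*(0.0 - 0.7188) = -0.4313
  grad(y) = -1.8626, v = y - alpha*grad = -0.0124
  prox(v) = soft_thresh(-0.0124, 0.3059) = 0.0
f(x_4) = 1*0.0^2 - 1*0.0 + 1.36*|0.0| = 0.0


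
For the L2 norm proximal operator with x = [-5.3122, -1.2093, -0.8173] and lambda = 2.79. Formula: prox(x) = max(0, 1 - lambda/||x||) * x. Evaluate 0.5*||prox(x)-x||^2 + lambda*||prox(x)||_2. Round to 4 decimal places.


Step 1: Compute ||x||.
||x|| = 5.5091
Step 2: Compute scaling factor.
scale = max(0, 1 - 2.79/5.5091) = 0.4936
Step 3: prox(x) = [-2.6219, -0.5969, -0.4034]
||prox(x)|| = 2.7191
Step 4: Proximal objective.
0.5*||prox-x||^2 = 3.8921
lambda*||prox|| = 7.5863
Total = 11.4783


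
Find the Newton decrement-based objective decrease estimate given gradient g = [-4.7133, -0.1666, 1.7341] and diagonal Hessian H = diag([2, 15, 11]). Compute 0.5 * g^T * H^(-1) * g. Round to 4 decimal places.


Step 1: H is diagonal, so H^(-1) * g = [-2.3567, -0.0111, 0.1576].
Step 2: g^T H^(-1) g = sum_i g_i^2 / H_ii
  = (-4.7133)^2/2 + (-0.1666)^2/15 + (1.7341)^2/11
  = 11.1076 + 0.0019 + 0.2734 = 11.3828
Step 3: Objective decrease = 0.5 * g^T H^(-1) g = 5.6914


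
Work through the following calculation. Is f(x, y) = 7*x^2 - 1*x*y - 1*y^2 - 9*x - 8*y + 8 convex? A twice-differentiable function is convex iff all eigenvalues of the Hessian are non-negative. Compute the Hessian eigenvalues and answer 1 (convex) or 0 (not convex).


The Hessian of f(x,y) = 7*x^2 - 1*x*y - 1*y^2 - 9*x - 8*y + 8 is:
H = [[14, -1], [-1, -2]]
Trace = 14 - 2 = 12
Determinant = 14*-2 - (-1)^2 = -29
Discriminant = (12)^2 - 4*-29 = 260.0
Eigenvalues: lambda_1 = -2.0623, lambda_2 = 14.0623
The function is not convex.

0


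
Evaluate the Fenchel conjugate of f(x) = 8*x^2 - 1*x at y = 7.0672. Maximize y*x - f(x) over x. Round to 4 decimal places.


f*(y) = sup_x {y*x - a*x^2 - b*x} = sup_x {(y-b)*x - a*x^2}
FOC: (y - b) - 2a*x = 0 => x* = (y - b)/(2a)
x* = (7.0672 + 1)/(2*8) = 0.5042
f*(7.0672) = (y-b)^2/(4a) = (7.0672 + 1)^2/(4*8)
= 65.0797/32 = 2.0337


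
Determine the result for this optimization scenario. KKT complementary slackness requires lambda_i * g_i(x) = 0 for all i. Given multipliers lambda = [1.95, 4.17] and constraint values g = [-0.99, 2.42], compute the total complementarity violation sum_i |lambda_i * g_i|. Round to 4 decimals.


KKT complementary slackness check:
lambda_1 * g_1 = 1.95 * -0.99 = -1.9305
lambda_2 * g_2 = 4.17 * 2.42 = 10.0914
Total violation = 1.9305 + 10.0914 = 12.0219


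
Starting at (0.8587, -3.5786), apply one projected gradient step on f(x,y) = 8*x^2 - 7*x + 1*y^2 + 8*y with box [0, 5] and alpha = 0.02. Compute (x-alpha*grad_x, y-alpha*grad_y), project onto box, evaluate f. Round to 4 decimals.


Step 1: Compute gradient at (0.8587, -3.5786).
grad_x = 2*8*0.8587 - 7 = 6.7392
grad_y = 2*1*-3.5786 + 8 = 0.8428
Step 2: Gradient step.
x_raw = 0.8587 - 0.02*6.7392 = 0.7239
y_raw = -3.5786 - 0.02*0.8428 = -3.5955
Step 3: Project onto [0, 5].
x_proj = clip(0.7239) = 0.7239
y_proj = clip(-3.5955) = 0.0
Step 4: Evaluate f.
f(0.7239, 0.0) = -0.875


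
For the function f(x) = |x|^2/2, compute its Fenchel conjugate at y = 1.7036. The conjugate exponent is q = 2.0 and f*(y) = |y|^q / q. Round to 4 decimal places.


The conjugate exponent q satisfies 1/p + 1/q = 1.
p = 2, so q = 2/(2 - 1) = 2.0
|y|^q = 1.7036^2.0 = 2.9023
f*(1.7036) = 2.9023 / 2.0 = 1.4511


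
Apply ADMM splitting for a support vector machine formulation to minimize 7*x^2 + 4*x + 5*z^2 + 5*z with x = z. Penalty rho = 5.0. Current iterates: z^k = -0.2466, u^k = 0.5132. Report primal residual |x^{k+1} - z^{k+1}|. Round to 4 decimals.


ADMM iteration with rho = 5.0, z^k = -0.2466, u^k = 0.5132
Step 1: x-update.
Minimize 7*x^2 + 4*x + (5.0/2)*(x + 0.2466 + 0.5132)^2
FOC: (2*7 + 5.0)*x = -4 + 5.0*(-0.2466 - 0.5132)
x^{k+1} = -0.4105
Step 2: z-update.
Minimize 5*z^2 + 5*z + (5.0/2)*(-0.4105 - z + 0.5132)^2
FOC: (2*5 + 5.0)*z = -5 + 5.0*(-0.4105 + 0.5132)
z^{k+1} = -0.2991
Step 3: u-update.
u^{k+1} = 0.5132 - 0.4105 + 0.2991 = 0.4018
Step 4: Primal residual = |-0.4105 + 0.2991| = 0.1114


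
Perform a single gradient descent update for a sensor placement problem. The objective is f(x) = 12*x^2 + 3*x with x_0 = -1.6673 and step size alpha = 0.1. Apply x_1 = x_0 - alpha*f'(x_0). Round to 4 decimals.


We compute the gradient at x_0 and apply the update.
f'(x) = 24*x + 3
f'(-1.6673) = 24*-1.6673 + 3 = -37.0152
x_1 = -1.6673 - 0.1*-37.0152 = 2.0342


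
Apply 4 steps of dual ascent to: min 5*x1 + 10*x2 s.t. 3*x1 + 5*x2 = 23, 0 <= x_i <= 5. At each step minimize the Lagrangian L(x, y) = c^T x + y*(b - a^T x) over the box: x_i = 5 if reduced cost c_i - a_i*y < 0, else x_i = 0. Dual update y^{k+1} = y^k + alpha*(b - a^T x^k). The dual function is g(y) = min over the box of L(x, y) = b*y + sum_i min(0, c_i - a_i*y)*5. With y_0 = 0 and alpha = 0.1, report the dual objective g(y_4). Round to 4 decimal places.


Dual ascent for LP: min 5*x1 + 10*x2, 3*x1 + 5*x2 = 23, 0 <= x_i <= 5
Step 1: y^k = 0.0, reduced costs: (5.0, 10.0)
  x^k = (0.0, 0.0), subgradient = b - a^T x = 23.0
  y^{k+1} = 0.0 + 0.1*23.0 = 2.3
Step 2: y^k = 2.3, reduced costs: (-1.9, -1.5)
  x^k = (5.0, 5.0), subgradient = b - a^T x = -17.0
  y^{k+1} = 2.3 + 0.1*-17.0 = 0.6
Step 3: y^k = 0.6, reduced costs: (3.2, 7.0)
  x^k = (0.0, 0.0), subgradient = b - a^T x = 23.0
  y^{k+1} = 0.6 + 0.1*23.0 = 2.9
Step 4: y^k = 2.9, reduced costs: (-3.7, -4.5)
  x^k = (5.0, 5.0), subgradient = b - a^T x = -17.0
  y^{k+1} = 2.9 + 0.1*-17.0 = 1.2
Dual objective at y_4 = 1.2: reduced costs (1.4, 4.0), box minimizer x = (0.0, 0.0)
g(y_4) = b*y + (c1 - a1*y)*x1 + (c2 - a2*y)*x2 = 23*1.2 + 1.4*0.0 + 4.0*0.0 = 27.6 + 0.0 + 0.0 = 27.6


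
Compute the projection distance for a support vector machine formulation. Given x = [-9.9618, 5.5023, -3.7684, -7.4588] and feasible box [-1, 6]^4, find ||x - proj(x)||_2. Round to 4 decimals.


Project each component onto [-1, 6].
clip(-9.9618) = -1.0, clip(5.5023) = 5.5023, clip(-3.7684) = -1.0, clip(-7.4588) = -1.0
Projection = [-1.0, 5.5023, -1.0, -1.0]
Squared diffs: [80.3139, 0.0, 7.664, 41.7161]
Distance = sqrt(129.694) = 11.3883


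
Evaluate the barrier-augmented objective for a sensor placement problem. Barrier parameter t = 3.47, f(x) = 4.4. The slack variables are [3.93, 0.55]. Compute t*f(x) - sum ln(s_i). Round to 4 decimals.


Step 1: Compute log-barrier.
ln values: [1.3686, -0.5978]
phi = -(1.3686 - 0.5978) = -0.7708
Step 2: Compute augmented objective.
t*f(x) = 3.47*4.4 = 15.268
Total = 15.268 - 0.7708 = 14.4972


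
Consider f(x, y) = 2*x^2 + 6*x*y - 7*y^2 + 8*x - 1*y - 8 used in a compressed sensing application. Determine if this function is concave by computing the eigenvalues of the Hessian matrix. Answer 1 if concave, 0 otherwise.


The Hessian of f(x,y) = 2*x^2 + 6*x*y - 7*y^2 + 8*x - 1*y - 8 is:
H = [[4, 6], [6, -14]]
Trace = 4 - 14 = -10
Determinant = 4*-14 - (6)^2 = -92
Discriminant = (-10)^2 - 4*-92 = 468.0
Eigenvalues: lambda_1 = -15.8167, lambda_2 = 5.8167
The function is not concave.

0


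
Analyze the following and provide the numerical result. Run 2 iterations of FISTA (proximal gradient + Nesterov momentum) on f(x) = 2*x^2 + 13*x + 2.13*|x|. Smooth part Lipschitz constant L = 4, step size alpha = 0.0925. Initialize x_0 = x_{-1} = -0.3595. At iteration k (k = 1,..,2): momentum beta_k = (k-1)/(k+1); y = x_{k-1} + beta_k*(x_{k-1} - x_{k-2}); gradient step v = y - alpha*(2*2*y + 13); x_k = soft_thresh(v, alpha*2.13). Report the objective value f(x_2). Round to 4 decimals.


FISTA on f(x) = 2*x^2 + 13*x + 2.13*|x|
L = 4, alpha = 0.0925
Iteration 1: beta = 0.0, y = -0.3595 + 0.0*(-0.3595 + 0.3595) = -0.3595
  grad(y) = 11.562, v = y - alpha*grad = -1.429
  prox(v) = soft_thresh(-1.429, 0.197) = -1.232
Iteration 2: beta = 0.3333, y = -1.232 + 0.3333*(-1.232 + 0.3595) = -1.5228
  grad(y) = 6.9089, v = y - alpha*grad = -2.1619
  prox(v) = soft_thresh(-2.1619, 0.197) = -1.9648
f(x_2) = 2*(-1.9648)^2 + 13*(-1.9648) + 2.13*|-1.9648| = -13.6366


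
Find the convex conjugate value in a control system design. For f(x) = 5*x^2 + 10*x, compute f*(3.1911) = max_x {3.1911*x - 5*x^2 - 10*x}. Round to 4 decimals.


f*(y) = sup_x {y*x - a*x^2 - b*x} = sup_x {(y-b)*x - a*x^2}
FOC: (y - b) - 2a*x = 0 => x* = (y - b)/(2a)
x* = (3.1911 - 10)/(2*5) = -0.6809
f*(3.1911) = (y-b)^2/(4a) = (3.1911 - 10)^2/(4*5)
= 46.3611/20 = 2.3181


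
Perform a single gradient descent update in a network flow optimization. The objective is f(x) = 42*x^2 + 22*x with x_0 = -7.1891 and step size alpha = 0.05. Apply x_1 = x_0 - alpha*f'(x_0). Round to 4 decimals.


We compute the gradient at x_0 and apply the update.
f'(x) = 84*x + 22
f'(-7.1891) = 84*-7.1891 + 22 = -581.8844
x_1 = -7.1891 - 0.05*-581.8844 = 21.9051


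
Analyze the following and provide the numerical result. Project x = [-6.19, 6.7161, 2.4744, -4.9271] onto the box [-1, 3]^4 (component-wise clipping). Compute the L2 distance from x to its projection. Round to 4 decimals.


Project each component onto [-1, 3].
clip(-6.19) = -1.0, clip(6.7161) = 3.0, clip(2.4744) = 2.4744, clip(-4.9271) = -1.0
Projection = [-1.0, 3.0, 2.4744, -1.0]
Squared diffs: [26.9361, 13.8094, 0.0, 15.4221]
Distance = sqrt(56.1676) = 7.4945


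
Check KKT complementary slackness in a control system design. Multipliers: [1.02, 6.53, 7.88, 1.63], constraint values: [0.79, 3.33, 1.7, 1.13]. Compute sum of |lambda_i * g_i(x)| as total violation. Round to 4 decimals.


KKT complementary slackness check:
lambda_1 * g_1 = 1.02 * 0.79 = 0.8058
lambda_2 * g_2 = 6.53 * 3.33 = 21.7449
lambda_3 * g_3 = 7.88 * 1.7 = 13.396
lambda_4 * g_4 = 1.63 * 1.13 = 1.8419
Total violation = 0.8058 + 21.7449 + 13.396 + 1.8419 = 37.7886


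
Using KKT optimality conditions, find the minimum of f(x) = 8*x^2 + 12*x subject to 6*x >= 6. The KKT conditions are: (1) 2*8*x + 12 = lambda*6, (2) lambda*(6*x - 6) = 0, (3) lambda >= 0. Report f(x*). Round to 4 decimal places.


Step 1: Try lambda = 0 (constraint inactive).
x_unc = -12/(2*8) = -0.75
Check: 6*-0.75 = -4.5 < 6 -- violated!
Step 2: Constraint must be active: 6*x = 6
x* = 6/6 = 1.0
lambda = (2*8*1.0 + 12)/6 = 4.6667
Step 3: Compute optimal value.
f(x*) = 8*1.0^2 + 12*1.0 = 20.0


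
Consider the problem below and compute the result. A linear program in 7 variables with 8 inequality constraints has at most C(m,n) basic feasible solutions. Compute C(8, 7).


Each vertex corresponds to some choice of n active constraints out of m, so the number of vertices is at most C(m, n) = m! / (n!(m-n)!).
m = 8, n = 7
Numerator: 8 * 7 * 6 * 5 * 4 * 3 * 2
Denominator: 7! = 5040
C(8, 7) = 8


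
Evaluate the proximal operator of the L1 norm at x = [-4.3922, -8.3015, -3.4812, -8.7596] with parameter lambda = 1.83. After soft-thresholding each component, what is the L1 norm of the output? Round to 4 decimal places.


Soft-thresholding with lambda = 1.83:
prox(-4.3922) = sign(-4.3922)*max(|-4.3922| - 1.83, 0) = -2.5622
prox(-8.3015) = sign(-8.3015)*max(|-8.3015| - 1.83, 0) = -6.4715
prox(-3.4812) = sign(-3.4812)*max(|-3.4812| - 1.83, 0) = -1.6512
prox(-8.7596) = sign(-8.7596)*max(|-8.7596| - 1.83, 0) = -6.9296
prox(x) = [-2.5622, -6.4715, -1.6512, -6.9296]
||prox(x)||_1 = 2.5622 + 6.4715 + 1.6512 + 6.9296 = 17.6145


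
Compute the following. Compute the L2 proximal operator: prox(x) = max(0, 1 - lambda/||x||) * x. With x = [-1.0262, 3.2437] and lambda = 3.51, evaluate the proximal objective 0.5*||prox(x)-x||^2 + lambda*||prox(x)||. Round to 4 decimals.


Step 1: Compute ||x||.
||x|| = 3.4022
Step 2: Compute scaling factor.
scale = max(0, 1 - 3.51/3.4022) = 0.0
Step 3: prox(x) = [-0.0, 0.0]
||prox(x)|| = 0.0
Step 4: Proximal objective.
0.5*||prox-x||^2 = 5.7873
lambda*||prox|| = 0.0
Total = 5.7873


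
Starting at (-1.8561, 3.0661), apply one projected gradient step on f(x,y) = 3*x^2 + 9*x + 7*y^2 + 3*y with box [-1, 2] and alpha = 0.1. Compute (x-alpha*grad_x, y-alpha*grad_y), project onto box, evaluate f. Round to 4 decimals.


Step 1: Compute gradient at (-1.8561, 3.0661).
grad_x = 2*3*-1.8561 + 9 = -2.1366
grad_y = 2*7*3.0661 + 3 = 45.9254
Step 2: Gradient step.
x_raw = -1.8561 - 0.1*-2.1366 = -1.6424
y_raw = 3.0661 - 0.1*45.9254 = -1.5264
Step 3: Project onto [-1, 2].
x_proj = clip(-1.6424) = -1.0
y_proj = clip(-1.5264) = -1.0
Step 4: Evaluate f.
f(-1.0, -1.0) = -2.0


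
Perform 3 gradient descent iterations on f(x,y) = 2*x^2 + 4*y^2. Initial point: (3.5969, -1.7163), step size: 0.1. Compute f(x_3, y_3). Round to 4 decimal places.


Gradient descent on f(x,y) = 2*x^2 + 4*y^2.
Starting point: (3.5969, -1.7163), alpha = 0.1
Step 1: grad_x = 2*2*3.5969 = 14.3876, grad_y = 2*4*-1.7163 = -13.7304
  x_1 = 3.5969 - 0.1*14.3876 = 2.1581
  y_1 = -1.7163 - 0.1*-13.7304 = -0.3433
Step 2: grad_x = 2*2*2.1581 = 8.6326, grad_y = 2*4*-0.3433 = -2.7461
  x_2 = 2.1581 - 0.1*8.6326 = 1.2949
  y_2 = -0.3433 - 0.1*-2.7461 = -0.0687
Step 3: grad_x = 2*2*1.2949 = 5.1795, grad_y = 2*4*-0.0687 = -0.5492
  x_3 = 1.2949 - 0.1*5.1795 = 0.7769
  y_3 = -0.0687 - 0.1*-0.5492 = -0.0137
f(0.7769, -0.0137) = 2*0.7769^2 + 4*(-0.0137)^2 = 1.208


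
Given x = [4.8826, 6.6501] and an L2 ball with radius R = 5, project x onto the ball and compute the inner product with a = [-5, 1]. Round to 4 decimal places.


Step 1: Compute ||x|| (intermediates to 6 decimals).
||x|| = sqrt(4.8826^2 + 6.6501^2) = 8.250067
Step 2: Project.
Since ||x|| > R, scale = R/||x|| = 5/8.250067 = 0.606056, proj(x) = scale * x
proj(x) = [2.959129, 4.030333]
Step 3: Dot product.
a^T * proj(x) = -5*2.959129 + 1*4.030333 = -10.7653


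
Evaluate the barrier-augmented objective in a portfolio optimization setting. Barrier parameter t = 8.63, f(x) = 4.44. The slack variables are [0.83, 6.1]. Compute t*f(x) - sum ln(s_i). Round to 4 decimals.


Step 1: Compute log-barrier.
ln values: [-0.1863, 1.8083]
phi = -(-0.1863 + 1.8083) = -1.622
Step 2: Compute augmented objective.
t*f(x) = 8.63*4.44 = 38.3172
Total = 38.3172 - 1.622 = 36.6952


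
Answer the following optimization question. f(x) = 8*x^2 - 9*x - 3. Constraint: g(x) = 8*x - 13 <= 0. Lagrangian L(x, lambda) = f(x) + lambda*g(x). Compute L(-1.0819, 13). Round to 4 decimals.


Step 1: Evaluate f(x).
f(-1.0819) = 8*(-1.0819)^2 - 9*(-1.0819) - 3 = 16.1012
Step 2: Evaluate g(x).
g(-1.0819) = 8*-1.0819 - 13 = -21.6552
Step 3: Compute Lagrangian.
L = 16.1012 + 13*-21.6552 = -265.4164


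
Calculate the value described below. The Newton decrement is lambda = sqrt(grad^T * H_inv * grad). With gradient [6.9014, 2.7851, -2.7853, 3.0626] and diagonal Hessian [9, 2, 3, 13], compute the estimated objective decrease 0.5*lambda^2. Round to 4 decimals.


Step 1: H is diagonal, so H^(-1) * g = [0.7668, 1.3926, -0.9284, 0.2356].
Step 2: g^T H^(-1) g = sum_i g_i^2 / H_ii
  = (6.9014)^2/9 + (2.7851)^2/2 + (-2.7853)^2/3 + (3.0626)^2/13
  = 5.2921 + 3.8784 + 2.586 + 0.7215 = 12.478
Step 3: Objective decrease = 0.5 * g^T H^(-1) g = 6.239


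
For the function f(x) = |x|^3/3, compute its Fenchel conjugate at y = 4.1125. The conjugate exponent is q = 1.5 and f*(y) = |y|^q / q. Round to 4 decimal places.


The conjugate exponent q satisfies 1/p + 1/q = 1.
p = 3, so q = 3/(3 - 1) = 1.5
|y|^q = 4.1125^1.5 = 8.3399
f*(4.1125) = 8.3399 / 1.5 = 5.5599


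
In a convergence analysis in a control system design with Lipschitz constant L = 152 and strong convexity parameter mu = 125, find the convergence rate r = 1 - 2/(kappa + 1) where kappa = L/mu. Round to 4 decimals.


Step 1: Compute the condition number.
kappa = L/mu = 152/125 = 1.216
Step 2: Compute the convergence rate.
r = 1 - 2/(kappa + 1) = 1 - 2*mu/(L + mu) = (L - mu)/(L + mu) = 27/277 = 0.0975


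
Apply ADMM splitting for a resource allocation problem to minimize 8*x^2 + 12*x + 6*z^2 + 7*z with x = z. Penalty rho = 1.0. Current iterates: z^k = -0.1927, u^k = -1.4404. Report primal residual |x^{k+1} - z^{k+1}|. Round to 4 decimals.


ADMM iteration with rho = 1.0, z^k = -0.1927, u^k = -1.4404
Step 1: x-update.
Minimize 8*x^2 + 12*x + (1.0/2)*(x + 0.1927 - 1.4404)^2
FOC: (2*8 + 1.0)*x = -12 + 1.0*(-0.1927 + 1.4404)
x^{k+1} = -0.6325
Step 2: z-update.
Minimize 6*z^2 + 7*z + (1.0/2)*(-0.6325 - z - 1.4404)^2
FOC: (2*6 + 1.0)*z = -7 + 1.0*(-0.6325 - 1.4404)
z^{k+1} = -0.6979
Step 3: u-update.
u^{k+1} = -1.4404 - 0.6325 + 0.6979 = -1.375
Step 4: Primal residual = |-0.6325 + 0.6979| = 0.0654


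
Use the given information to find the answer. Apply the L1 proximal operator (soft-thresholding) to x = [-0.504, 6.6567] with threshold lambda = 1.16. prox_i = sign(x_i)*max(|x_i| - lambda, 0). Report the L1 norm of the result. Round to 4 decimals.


Soft-thresholding with lambda = 1.16:
prox(-0.504) = sign(-0.504)*max(|-0.504| - 1.16, 0) = 0.0
prox(6.6567) = sign(6.6567)*max(|6.6567| - 1.16, 0) = 5.4967
prox(x) = [0.0, 5.4967]
||prox(x)||_1 = 0.0 + 5.4967 = 5.4967


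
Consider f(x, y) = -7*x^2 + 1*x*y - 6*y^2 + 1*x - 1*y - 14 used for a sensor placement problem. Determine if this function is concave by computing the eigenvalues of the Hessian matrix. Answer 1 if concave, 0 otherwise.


The Hessian of f(x,y) = -7*x^2 + 1*x*y - 6*y^2 + 1*x - 1*y - 14 is:
H = [[-14, 1], [1, -12]]
Trace = -14 - 12 = -26
Determinant = -14*-12 - (1)^2 = 167
Discriminant = (-26)^2 - 4*167 = 8.0
Eigenvalues: lambda_1 = -14.4142, lambda_2 = -11.5858
The function is concave.

1


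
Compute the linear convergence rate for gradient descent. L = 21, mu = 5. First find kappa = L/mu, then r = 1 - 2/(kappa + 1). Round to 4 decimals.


Step 1: Compute the condition number.
kappa = L/mu = 21/5 = 4.2
Step 2: Compute the convergence rate.
r = 1 - 2/(kappa + 1) = 1 - 2*mu/(L + mu) = (L - mu)/(L + mu) = 16/26 = 0.6154


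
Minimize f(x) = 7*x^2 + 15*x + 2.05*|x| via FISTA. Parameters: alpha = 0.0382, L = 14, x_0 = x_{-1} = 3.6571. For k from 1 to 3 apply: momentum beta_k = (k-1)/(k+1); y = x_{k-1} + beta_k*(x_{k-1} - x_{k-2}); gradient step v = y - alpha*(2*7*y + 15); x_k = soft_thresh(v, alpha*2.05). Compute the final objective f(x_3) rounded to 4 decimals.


FISTA on f(x) = 7*x^2 + 15*x + 2.05*|x|
L = 14, alpha = 0.0382
Iteration 1: beta = 0.0, y = 3.6571 + 0.0*(3.6571 - 3.6571) = 3.6571
  grad(y) = 66.1994, v = y - alpha*grad = 1.1283
  prox(v) = soft_thresh(1.1283, 0.0783) = 1.05
Iteration 2: beta = 0.3333, y = 1.05 + 0.3333*(1.05 - 3.6571) = 0.1809
  grad(y) = 17.533, v = y - alpha*grad = -0.4888
  prox(v) = soft_thresh(-0.4888, 0.0783) = -0.4105
Iteration 3: beta = 0.5, y = -0.4105 + 0.5*(-0.4105 - 1.05) = -1.1408
  grad(y) = -0.9708, v = y - alpha*grad = -1.1037
  prox(v) = soft_thresh(-1.1037, 0.0783) = -1.0254
f(x_3) = 7*(-1.0254)^2 + 15*(-1.0254) + 2.05*|-1.0254| = -5.9188


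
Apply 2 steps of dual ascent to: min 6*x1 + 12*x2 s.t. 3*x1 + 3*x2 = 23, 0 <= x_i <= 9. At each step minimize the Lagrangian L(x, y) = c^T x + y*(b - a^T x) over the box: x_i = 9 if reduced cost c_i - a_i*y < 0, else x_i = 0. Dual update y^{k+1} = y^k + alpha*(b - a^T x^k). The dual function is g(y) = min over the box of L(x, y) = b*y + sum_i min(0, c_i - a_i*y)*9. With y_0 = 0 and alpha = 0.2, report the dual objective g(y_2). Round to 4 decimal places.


Dual ascent for LP: min 6*x1 + 12*x2, 3*x1 + 3*x2 = 23, 0 <= x_i <= 9
Step 1: y^k = 0.0, reduced costs: (6.0, 12.0)
  x^k = (0.0, 0.0), subgradient = b - a^T x = 23.0
  y^{k+1} = 0.0 + 0.2*23.0 = 4.6
Step 2: y^k = 4.6, reduced costs: (-7.8, -1.8)
  x^k = (9.0, 9.0), subgradient = b - a^T x = -31.0
  y^{k+1} = 4.6 + 0.2*-31.0 = -1.6
Dual objective at y_2 = -1.6: reduced costs (10.8, 16.8), box minimizer x = (0.0, 0.0)
g(y_2) = b*y + (c1 - a1*y)*x1 + (c2 - a2*y)*x2 = 23*(-1.6) + 10.8*0.0 + 16.8*0.0 = -36.8 + 0.0 + 0.0 = -36.8


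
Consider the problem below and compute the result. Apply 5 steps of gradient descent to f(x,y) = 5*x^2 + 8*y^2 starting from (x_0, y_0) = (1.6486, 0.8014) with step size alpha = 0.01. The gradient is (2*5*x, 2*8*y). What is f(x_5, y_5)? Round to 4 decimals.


Gradient descent on f(x,y) = 5*x^2 + 8*y^2.
Starting point: (1.6486, 0.8014), alpha = 0.01
Step 1: grad_x = 2*5*1.6486 = 16.486, grad_y = 2*8*0.8014 = 12.8224
  x_1 = 1.6486 - 0.01*16.486 = 1.4837
  y_1 = 0.8014 - 0.01*12.8224 = 0.6732
Step 2: grad_x = 2*5*1.4837 = 14.8374, grad_y = 2*8*0.6732 = 10.7708
  x_2 = 1.4837 - 0.01*14.8374 = 1.3354
  y_2 = 0.6732 - 0.01*10.7708 = 0.5655
Step 3: grad_x = 2*5*1.3354 = 13.3537, grad_y = 2*8*0.5655 = 9.0475
  x_3 = 1.3354 - 0.01*13.3537 = 1.2018
  y_3 = 0.5655 - 0.01*9.0475 = 0.475
Step 4: grad_x = 2*5*1.2018 = 12.0183, grad_y = 2*8*0.475 = 7.5999
  x_4 = 1.2018 - 0.01*12.0183 = 1.0816
  y_4 = 0.475 - 0.01*7.5999 = 0.399
Step 5: grad_x = 2*5*1.0816 = 10.8165, grad_y = 2*8*0.399 = 6.3839
  x_5 = 1.0816 - 0.01*10.8165 = 0.9735
  y_5 = 0.399 - 0.01*6.3839 = 0.3352
f(0.9735, 0.3352) = 5*0.9735^2 + 8*0.3352^2 = 5.637


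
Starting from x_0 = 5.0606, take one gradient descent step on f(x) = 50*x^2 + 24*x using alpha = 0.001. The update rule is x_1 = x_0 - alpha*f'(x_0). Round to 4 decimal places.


We compute the gradient at x_0 and apply the update.
f'(x) = 100*x + 24
f'(5.0606) = 100*5.0606 + 24 = 530.06
x_1 = 5.0606 - 0.001*530.06 = 4.5305


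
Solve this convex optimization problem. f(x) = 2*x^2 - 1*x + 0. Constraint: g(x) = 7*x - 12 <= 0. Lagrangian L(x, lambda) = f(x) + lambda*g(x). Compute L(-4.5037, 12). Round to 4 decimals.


Step 1: Evaluate f(x).
f(-4.5037) = 2*(-4.5037)^2 - 1*(-4.5037) + 0 = 45.0703
Step 2: Evaluate g(x).
g(-4.5037) = 7*-4.5037 - 12 = -43.5259
Step 3: Compute Lagrangian.
L = 45.0703 + 12*-43.5259 = -477.2405


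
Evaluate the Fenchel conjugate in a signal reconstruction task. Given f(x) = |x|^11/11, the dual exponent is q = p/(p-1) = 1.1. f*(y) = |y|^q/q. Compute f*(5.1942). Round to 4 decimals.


The conjugate exponent q satisfies 1/p + 1/q = 1.
p = 11, so q = 11/(11 - 1) = 1.1
|y|^q = 5.1942^1.1 = 6.1245
f*(5.1942) = 6.1245 / 1.1 = 5.5677


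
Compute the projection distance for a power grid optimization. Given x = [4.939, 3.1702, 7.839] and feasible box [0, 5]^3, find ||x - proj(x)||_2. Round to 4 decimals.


Project each component onto [0, 5].
clip(4.939) = 4.939, clip(3.1702) = 3.1702, clip(7.839) = 5.0
Projection = [4.939, 3.1702, 5.0]
Squared diffs: [0.0, 0.0, 8.0599]
Distance = sqrt(8.0599) = 2.839


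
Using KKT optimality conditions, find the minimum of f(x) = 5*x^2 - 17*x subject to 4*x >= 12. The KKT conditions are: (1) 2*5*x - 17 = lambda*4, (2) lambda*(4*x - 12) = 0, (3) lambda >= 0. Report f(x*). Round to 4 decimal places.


Step 1: Try lambda = 0 (constraint inactive).
x_unc = 17/(2*5) = 1.7
Check: 4*1.7 = 6.8 < 12 -- violated!
Step 2: Constraint must be active: 4*x = 12
x* = 12/4 = 3.0
lambda = (2*5*3.0 - 17)/4 = 3.25
Step 3: Compute optimal value.
f(x*) = 5*3.0^2 - 17*3.0 = -6.0


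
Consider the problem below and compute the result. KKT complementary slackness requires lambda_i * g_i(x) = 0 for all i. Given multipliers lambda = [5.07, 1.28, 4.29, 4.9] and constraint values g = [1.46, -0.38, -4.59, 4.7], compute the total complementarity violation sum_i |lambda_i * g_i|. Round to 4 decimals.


KKT complementary slackness check:
lambda_1 * g_1 = 5.07 * 1.46 = 7.4022
lambda_2 * g_2 = 1.28 * -0.38 = -0.4864
lambda_3 * g_3 = 4.29 * -4.59 = -19.6911
lambda_4 * g_4 = 4.9 * 4.7 = 23.03
Total violation = 7.4022 + 0.4864 + 19.6911 + 23.03 = 50.6097


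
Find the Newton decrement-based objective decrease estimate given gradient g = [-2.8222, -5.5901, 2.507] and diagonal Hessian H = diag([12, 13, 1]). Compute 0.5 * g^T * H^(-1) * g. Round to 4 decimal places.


Step 1: H is diagonal, so H^(-1) * g = [-0.2352, -0.43, 2.507].
Step 2: g^T H^(-1) g = sum_i g_i^2 / H_ii
  = (-2.8222)^2/12 + (-5.5901)^2/13 + (2.507)^2/1
  = 0.6637 + 2.4038 + 6.285 = 9.3526
Step 3: Objective decrease = 0.5 * g^T H^(-1) g = 4.6763


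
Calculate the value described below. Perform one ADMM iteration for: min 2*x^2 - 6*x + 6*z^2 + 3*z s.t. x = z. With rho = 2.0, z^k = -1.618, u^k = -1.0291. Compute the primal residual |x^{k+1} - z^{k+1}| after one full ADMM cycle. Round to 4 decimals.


ADMM iteration with rho = 2.0, z^k = -1.618, u^k = -1.0291
Step 1: x-update.
Minimize 2*x^2 - 6*x + (2.0/2)*(x + 1.618 - 1.0291)^2
FOC: (2*2 + 2.0)*x = 6 + 2.0*(-1.618 + 1.0291)
x^{k+1} = 0.8037
Step 2: z-update.
Minimize 6*z^2 + 3*z + (2.0/2)*(0.8037 - z - 1.0291)^2
FOC: (2*6 + 2.0)*z = -3 + 2.0*(0.8037 - 1.0291)
z^{k+1} = -0.2465
Step 3: u-update.
u^{k+1} = -1.0291 + 0.8037 + 0.2465 = 0.0211
Step 4: Primal residual = |0.8037 + 0.2465| = 1.0502


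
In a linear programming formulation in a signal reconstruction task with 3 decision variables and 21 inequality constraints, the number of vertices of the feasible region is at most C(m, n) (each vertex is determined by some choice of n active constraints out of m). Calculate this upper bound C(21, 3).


Each vertex corresponds to some choice of n active constraints out of m, so the number of vertices is at most C(m, n) = m! / (n!(m-n)!).
m = 21, n = 3
Numerator: 21 * 20 * 19
Denominator: 3! = 6
C(21, 3) = 1330


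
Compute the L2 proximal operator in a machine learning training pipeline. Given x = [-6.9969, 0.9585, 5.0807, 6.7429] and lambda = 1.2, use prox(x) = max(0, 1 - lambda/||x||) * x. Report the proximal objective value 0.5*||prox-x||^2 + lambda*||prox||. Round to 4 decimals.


Step 1: Compute ||x||.
||x|| = 11.0071
Step 2: Compute scaling factor.
scale = max(0, 1 - 1.2/11.0071) = 0.891
Step 3: prox(x) = [-6.2341, 0.854, 4.5268, 6.0078]
||prox(x)|| = 9.8071
Step 4: Proximal objective.
0.5*||prox-x||^2 = 0.72
lambda*||prox|| = 11.7685
Total = 12.4885


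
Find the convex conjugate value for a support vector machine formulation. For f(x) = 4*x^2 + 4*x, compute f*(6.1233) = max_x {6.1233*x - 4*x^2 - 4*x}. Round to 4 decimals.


f*(y) = sup_x {y*x - a*x^2 - b*x} = sup_x {(y-b)*x - a*x^2}
FOC: (y - b) - 2a*x = 0 => x* = (y - b)/(2a)
x* = (6.1233 - 4)/(2*4) = 0.2654
f*(6.1233) = (y-b)^2/(4a) = (6.1233 - 4)^2/(4*4)
= 4.5084/16 = 0.2818


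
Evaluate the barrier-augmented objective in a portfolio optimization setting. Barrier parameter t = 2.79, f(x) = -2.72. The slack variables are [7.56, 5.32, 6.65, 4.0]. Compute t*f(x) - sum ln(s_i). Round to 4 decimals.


Step 1: Compute log-barrier.
ln values: [2.0229, 1.6715, 1.8946, 1.3863]
phi = -(2.0229 + 1.6715 + 1.8946 + 1.3863) = -6.9753
Step 2: Compute augmented objective.
t*f(x) = 2.79*-2.72 = -7.5888
Total = -7.5888 - 6.9753 = -14.5641


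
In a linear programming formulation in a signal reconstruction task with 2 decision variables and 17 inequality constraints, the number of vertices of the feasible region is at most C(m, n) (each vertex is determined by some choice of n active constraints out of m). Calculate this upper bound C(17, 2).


Each vertex corresponds to some choice of n active constraints out of m, so the number of vertices is at most C(m, n) = m! / (n!(m-n)!).
m = 17, n = 2
Numerator: 17 * 16
Denominator: 2! = 2
C(17, 2) = 136


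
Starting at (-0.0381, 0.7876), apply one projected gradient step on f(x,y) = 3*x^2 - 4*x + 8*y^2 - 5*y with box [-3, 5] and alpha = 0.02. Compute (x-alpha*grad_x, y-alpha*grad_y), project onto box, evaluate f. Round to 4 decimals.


Step 1: Compute gradient at (-0.0381, 0.7876).
grad_x = 2*3*-0.0381 - 4 = -4.2286
grad_y = 2*8*0.7876 - 5 = 7.6016
Step 2: Gradient step.
x_raw = -0.0381 - 0.02*-4.2286 = 0.0465
y_raw = 0.7876 - 0.02*7.6016 = 0.6356
Step 3: Project onto [-3, 5].
x_proj = clip(0.0465) = 0.0465
y_proj = clip(0.6356) = 0.6356
Step 4: Evaluate f.
f(0.0465, 0.6356) = -0.1257
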